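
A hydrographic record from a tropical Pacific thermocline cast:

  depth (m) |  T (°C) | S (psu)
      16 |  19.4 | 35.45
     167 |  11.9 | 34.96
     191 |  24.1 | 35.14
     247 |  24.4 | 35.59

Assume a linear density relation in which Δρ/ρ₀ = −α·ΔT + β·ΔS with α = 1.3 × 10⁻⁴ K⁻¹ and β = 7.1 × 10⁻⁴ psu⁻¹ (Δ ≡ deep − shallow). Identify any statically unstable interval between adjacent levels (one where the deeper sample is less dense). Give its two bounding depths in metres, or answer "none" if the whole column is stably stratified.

Evaluate Δρ/ρ₀ = −αΔT + βΔS across each adjacent pair:
  16–167 m: −αΔT+βΔS = −(1.3 × 10⁻⁴)(-7.5)+(7.1 × 10⁻⁴)(-0.49) = 6.3 × 10⁻⁴ → stable
  167–191 m: −αΔT+βΔS = −(1.3 × 10⁻⁴)(+12.2)+(7.1 × 10⁻⁴)(+0.18) = -1.5 × 10⁻³ → UNSTABLE
  191–247 m: −αΔT+βΔS = −(1.3 × 10⁻⁴)(+0.3)+(7.1 × 10⁻⁴)(+0.45) = 2.8 × 10⁻⁴ → stable
The 167–191 m interval has Δρ < 0: lighter water underlies denser water.

167–191 m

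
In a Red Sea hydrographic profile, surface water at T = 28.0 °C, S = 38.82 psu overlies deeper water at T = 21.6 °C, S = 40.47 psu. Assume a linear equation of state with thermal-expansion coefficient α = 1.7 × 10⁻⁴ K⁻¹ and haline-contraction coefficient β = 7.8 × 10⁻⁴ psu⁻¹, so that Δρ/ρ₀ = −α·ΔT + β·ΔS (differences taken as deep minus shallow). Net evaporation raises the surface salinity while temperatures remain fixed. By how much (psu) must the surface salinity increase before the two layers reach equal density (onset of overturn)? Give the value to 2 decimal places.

3.04 psu

Neutral buoyancy requires −α(T_deep − T_surf) + β(S_deep − S_surf′) = 0.
S_surf′ = S_deep − (α/β)·ΔT = 40.47 − (1.7 × 10⁻⁴/7.8 × 10⁻⁴)·(-6.4) = 41.8649 psu.
Increase required: 41.8649 − 38.82 = 3.0449 psu.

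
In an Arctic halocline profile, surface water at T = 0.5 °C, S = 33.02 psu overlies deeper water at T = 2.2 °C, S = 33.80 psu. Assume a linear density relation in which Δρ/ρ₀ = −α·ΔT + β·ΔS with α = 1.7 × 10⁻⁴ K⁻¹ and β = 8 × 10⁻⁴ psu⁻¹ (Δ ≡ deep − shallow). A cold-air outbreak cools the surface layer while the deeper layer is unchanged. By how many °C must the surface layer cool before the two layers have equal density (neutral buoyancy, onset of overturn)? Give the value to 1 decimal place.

Neutral buoyancy requires Δρ = 0, i.e. −α(T_deep − T_surf′) + β(S_deep − S_surf) = 0.
T_surf′ = T_deep − (β/α)·ΔS = 2.2 − (8 × 10⁻⁴/1.7 × 10⁻⁴)·(+0.78) = -1.471 °C.
Cooling required: 0.5 − (-1.471) = 1.971 °C.

2.0 °C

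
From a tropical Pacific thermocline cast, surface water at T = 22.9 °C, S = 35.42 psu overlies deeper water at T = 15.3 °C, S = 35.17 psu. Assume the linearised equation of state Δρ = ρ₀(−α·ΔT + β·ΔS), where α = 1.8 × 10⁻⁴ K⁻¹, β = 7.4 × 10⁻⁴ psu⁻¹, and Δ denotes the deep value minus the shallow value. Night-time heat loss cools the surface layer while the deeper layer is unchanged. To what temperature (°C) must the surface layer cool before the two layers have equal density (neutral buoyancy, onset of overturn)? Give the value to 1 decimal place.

16.3 °C

Neutral buoyancy requires Δρ = 0, i.e. −α(T_deep − T_surf′) + β(S_deep − S_surf) = 0.
T_surf′ = T_deep − (β/α)·ΔS = 15.3 − (7.4 × 10⁻⁴/1.8 × 10⁻⁴)·(-0.25) = 16.328 °C.
Cooling required: 22.9 − (16.328) = 6.572 °C.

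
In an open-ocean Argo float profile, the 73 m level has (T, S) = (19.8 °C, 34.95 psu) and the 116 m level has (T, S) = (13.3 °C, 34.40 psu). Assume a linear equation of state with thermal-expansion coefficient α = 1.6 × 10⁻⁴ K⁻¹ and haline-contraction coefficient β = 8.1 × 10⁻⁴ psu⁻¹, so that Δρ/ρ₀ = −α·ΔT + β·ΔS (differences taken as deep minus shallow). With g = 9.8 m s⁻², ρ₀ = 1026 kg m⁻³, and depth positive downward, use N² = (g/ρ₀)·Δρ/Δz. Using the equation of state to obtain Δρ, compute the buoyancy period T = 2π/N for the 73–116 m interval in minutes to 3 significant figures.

ΔT = -6.5 K, ΔS = -0.55 psu (deep − shallow).
Δρ/ρ₀ = −αΔT + βΔS = 1.04 × 10⁻³ − 4.455 × 10⁻⁴ = 5.945 × 10⁻⁴, so Δρ ≈ 0.6100 kg m⁻³.
N² = (g/ρ₀)·Δρ/Δz = g·(Δρ/ρ₀)/Δz = 9.8 × 5.945 × 10⁻⁴ / 43 = 1.3549 × 10⁻⁴ s⁻².
N = √(1.3549 × 10⁻⁴) = 0.011640 rad s⁻¹ → T = 2π/N = 539.79 s = 8.9965 min ≈ 9.00 min.

9.00 min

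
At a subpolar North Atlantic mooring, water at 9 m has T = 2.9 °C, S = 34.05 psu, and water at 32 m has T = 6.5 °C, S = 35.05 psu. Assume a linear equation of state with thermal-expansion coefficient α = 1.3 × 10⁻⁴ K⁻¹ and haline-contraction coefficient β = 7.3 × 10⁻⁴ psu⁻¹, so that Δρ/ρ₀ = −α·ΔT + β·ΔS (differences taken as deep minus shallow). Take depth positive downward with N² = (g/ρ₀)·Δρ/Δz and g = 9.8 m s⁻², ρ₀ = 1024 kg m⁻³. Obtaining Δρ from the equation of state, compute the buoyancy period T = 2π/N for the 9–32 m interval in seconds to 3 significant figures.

ΔT = +3.6 K, ΔS = +1.00 psu (deep − shallow).
Δρ/ρ₀ = −αΔT + βΔS = -4.68 × 10⁻⁴ + 7.30 × 10⁻⁴ = 2.62 × 10⁻⁴, so Δρ ≈ 0.2683 kg m⁻³.
N² = (g/ρ₀)·Δρ/Δz = g·(Δρ/ρ₀)/Δz = 9.8 × 2.62 × 10⁻⁴ / 23 = 1.1163 × 10⁻⁴ s⁻².
N = √(1.1163 × 10⁻⁴) = 0.010566 rad s⁻¹ → T = 2π/N = 594.66 s ≈ 595 s.

595 s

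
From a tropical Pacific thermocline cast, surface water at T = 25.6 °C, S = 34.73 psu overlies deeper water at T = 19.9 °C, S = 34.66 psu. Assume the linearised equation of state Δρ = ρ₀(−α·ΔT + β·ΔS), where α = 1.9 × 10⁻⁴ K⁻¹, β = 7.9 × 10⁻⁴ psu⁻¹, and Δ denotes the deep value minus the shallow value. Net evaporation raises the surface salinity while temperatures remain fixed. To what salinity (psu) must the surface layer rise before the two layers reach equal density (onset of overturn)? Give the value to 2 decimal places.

Neutral buoyancy requires −α(T_deep − T_surf) + β(S_deep − S_surf′) = 0.
S_surf′ = S_deep − (α/β)·ΔT = 34.66 − (1.9 × 10⁻⁴/7.9 × 10⁻⁴)·(-5.7) = 36.0309 psu.
Increase required: 36.0309 − 34.73 = 1.3009 psu.

36.03 psu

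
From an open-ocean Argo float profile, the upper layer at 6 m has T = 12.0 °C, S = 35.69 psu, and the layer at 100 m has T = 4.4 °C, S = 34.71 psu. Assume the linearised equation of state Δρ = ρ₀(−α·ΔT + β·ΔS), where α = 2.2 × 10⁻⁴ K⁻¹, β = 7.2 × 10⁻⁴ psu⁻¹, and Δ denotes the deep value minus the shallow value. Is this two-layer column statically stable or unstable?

stable

ΔT = 4.4 − 12.0 = -7.6 K and ΔS = 34.71 − 35.69 = -0.98 psu (deep − shallow).
−αΔT = 1.672 × 10⁻³; βΔS = -7.056 × 10⁻⁴; sum Δρ/ρ₀ = 9.664 × 10⁻⁴.
Δρ/ρ₀ > 0, so Δρ > 0: deeper water is denser → statically stable.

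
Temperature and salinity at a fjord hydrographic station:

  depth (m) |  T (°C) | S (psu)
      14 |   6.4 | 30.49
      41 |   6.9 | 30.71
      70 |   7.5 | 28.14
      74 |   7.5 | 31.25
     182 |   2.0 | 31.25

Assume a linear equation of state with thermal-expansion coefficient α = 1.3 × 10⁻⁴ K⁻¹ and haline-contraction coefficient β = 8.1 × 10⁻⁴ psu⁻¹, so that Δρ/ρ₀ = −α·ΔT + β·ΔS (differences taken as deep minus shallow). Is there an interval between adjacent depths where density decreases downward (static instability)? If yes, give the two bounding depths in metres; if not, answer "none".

41–70 m

Evaluate Δρ/ρ₀ = −αΔT + βΔS across each adjacent pair:
  14–41 m: −αΔT+βΔS = −(1.3 × 10⁻⁴)(+0.5)+(8.1 × 10⁻⁴)(+0.22) = 1.1 × 10⁻⁴ → stable
  41–70 m: −αΔT+βΔS = −(1.3 × 10⁻⁴)(+0.6)+(8.1 × 10⁻⁴)(-2.57) = -2.2 × 10⁻³ → UNSTABLE
  70–74 m: −αΔT+βΔS = −(1.3 × 10⁻⁴)(+0.0)+(8.1 × 10⁻⁴)(+3.11) = 2.5 × 10⁻³ → stable
  74–182 m: −αΔT+βΔS = −(1.3 × 10⁻⁴)(-5.5)+(8.1 × 10⁻⁴)(+0.00) = 7.1 × 10⁻⁴ → stable
The 41–70 m interval has Δρ < 0: lighter water underlies denser water.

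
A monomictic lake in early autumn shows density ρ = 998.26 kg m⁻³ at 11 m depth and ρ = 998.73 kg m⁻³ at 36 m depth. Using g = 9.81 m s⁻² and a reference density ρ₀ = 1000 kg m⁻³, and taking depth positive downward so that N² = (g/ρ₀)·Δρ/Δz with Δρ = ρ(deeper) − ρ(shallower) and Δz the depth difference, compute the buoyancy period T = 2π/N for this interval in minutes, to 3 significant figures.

7.71 min

Δρ = 998.73 − 998.26 = 0.47 kg m⁻³ over Δz = 36 − 11 = 25 m.
N² = (9.81/1000) × (0.47/25) = 1.8443 × 10⁻⁴ s⁻².
N = √(1.8443 × 10⁻⁴) = 0.013581 rad s⁻¹, so T = 2π/N = 462.65 s = 7.7108 min ≈ 7.71 min.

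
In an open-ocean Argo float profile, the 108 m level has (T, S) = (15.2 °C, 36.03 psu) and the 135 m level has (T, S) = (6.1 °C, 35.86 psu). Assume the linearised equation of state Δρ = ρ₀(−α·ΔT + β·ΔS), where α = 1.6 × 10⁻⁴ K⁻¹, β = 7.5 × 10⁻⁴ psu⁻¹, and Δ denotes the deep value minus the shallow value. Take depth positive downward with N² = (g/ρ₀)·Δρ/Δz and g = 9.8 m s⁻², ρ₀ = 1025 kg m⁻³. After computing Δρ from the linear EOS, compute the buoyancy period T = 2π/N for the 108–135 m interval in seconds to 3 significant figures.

ΔT = -9.1 K, ΔS = -0.17 psu (deep − shallow).
Δρ/ρ₀ = −αΔT + βΔS = 1.456 × 10⁻³ − 1.275 × 10⁻⁴ = 1.3285 × 10⁻³, so Δρ ≈ 1.362 kg m⁻³.
N² = (g/ρ₀)·Δρ/Δz = g·(Δρ/ρ₀)/Δz = 9.8 × 1.3285 × 10⁻³ / 27 = 4.8220 × 10⁻⁴ s⁻².
N = √(4.8220 × 10⁻⁴) = 0.021959 rad s⁻¹ → T = 2π/N = 286.13 s ≈ 286 s.

286 s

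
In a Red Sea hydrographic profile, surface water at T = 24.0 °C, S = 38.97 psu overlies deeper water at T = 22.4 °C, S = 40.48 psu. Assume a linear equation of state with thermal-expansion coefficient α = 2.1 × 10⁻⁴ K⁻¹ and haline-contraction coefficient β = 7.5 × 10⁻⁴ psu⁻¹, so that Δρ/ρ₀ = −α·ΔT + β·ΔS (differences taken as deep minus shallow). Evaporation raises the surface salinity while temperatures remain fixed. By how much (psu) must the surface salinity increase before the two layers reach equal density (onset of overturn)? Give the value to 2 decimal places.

Neutral buoyancy requires −α(T_deep − T_surf) + β(S_deep − S_surf′) = 0.
S_surf′ = S_deep − (α/β)·ΔT = 40.48 − (2.1 × 10⁻⁴/7.5 × 10⁻⁴)·(-1.6) = 40.9280 psu.
Increase required: 40.9280 − 38.97 = 1.9580 psu.

1.96 psu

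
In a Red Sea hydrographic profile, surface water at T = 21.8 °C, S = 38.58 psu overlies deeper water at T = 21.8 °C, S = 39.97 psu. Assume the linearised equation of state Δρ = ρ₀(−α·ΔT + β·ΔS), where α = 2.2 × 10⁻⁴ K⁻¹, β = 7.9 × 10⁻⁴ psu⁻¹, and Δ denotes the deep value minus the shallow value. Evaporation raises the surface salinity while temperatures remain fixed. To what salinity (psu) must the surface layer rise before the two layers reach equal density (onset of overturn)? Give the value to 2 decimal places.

39.97 psu

Neutral buoyancy requires −α(T_deep − T_surf) + β(S_deep − S_surf′) = 0.
S_surf′ = S_deep − (α/β)·ΔT = 39.97 − (2.2 × 10⁻⁴/7.9 × 10⁻⁴)·(+0.0) = 39.9700 psu.
Increase required: 39.9700 − 38.58 = 1.3900 psu.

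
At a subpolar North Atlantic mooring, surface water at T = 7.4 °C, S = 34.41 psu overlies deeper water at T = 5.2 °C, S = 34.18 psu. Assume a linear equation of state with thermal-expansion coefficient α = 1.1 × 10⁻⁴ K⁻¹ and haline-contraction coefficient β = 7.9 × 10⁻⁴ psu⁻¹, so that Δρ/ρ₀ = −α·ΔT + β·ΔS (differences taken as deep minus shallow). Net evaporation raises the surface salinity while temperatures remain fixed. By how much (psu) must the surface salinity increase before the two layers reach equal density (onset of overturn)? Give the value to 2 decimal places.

0.08 psu

Neutral buoyancy requires −α(T_deep − T_surf) + β(S_deep − S_surf′) = 0.
S_surf′ = S_deep − (α/β)·ΔT = 34.18 − (1.1 × 10⁻⁴/7.9 × 10⁻⁴)·(-2.2) = 34.4863 psu.
Increase required: 34.4863 − 34.41 = 0.0763 psu.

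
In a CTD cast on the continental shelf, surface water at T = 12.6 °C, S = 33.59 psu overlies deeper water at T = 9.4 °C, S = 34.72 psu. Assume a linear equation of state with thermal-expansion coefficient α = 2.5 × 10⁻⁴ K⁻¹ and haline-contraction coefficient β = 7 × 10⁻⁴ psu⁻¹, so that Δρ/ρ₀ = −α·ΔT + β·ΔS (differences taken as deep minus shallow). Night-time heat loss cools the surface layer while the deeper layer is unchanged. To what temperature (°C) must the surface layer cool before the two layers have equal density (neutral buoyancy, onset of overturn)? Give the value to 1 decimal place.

Neutral buoyancy requires Δρ = 0, i.e. −α(T_deep − T_surf′) + β(S_deep − S_surf) = 0.
T_surf′ = T_deep − (β/α)·ΔS = 9.4 − (7 × 10⁻⁴/2.5 × 10⁻⁴)·(+1.13) = 6.236 °C.
Cooling required: 12.6 − (6.236) = 6.364 °C.

6.2 °C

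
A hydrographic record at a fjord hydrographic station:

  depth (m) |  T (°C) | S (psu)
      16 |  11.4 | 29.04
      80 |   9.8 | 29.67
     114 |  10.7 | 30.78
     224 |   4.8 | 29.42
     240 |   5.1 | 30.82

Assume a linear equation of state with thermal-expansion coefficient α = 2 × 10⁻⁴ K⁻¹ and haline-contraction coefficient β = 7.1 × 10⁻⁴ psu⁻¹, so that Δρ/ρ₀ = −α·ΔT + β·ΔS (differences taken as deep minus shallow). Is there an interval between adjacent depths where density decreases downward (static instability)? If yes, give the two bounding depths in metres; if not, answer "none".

Evaluate Δρ/ρ₀ = −αΔT + βΔS across each adjacent pair:
  16–80 m: −αΔT+βΔS = −(2 × 10⁻⁴)(-1.6)+(7.1 × 10⁻⁴)(+0.63) = 7.7 × 10⁻⁴ → stable
  80–114 m: −αΔT+βΔS = −(2 × 10⁻⁴)(+0.9)+(7.1 × 10⁻⁴)(+1.11) = 6.1 × 10⁻⁴ → stable
  114–224 m: −αΔT+βΔS = −(2 × 10⁻⁴)(-5.9)+(7.1 × 10⁻⁴)(-1.36) = 2.1 × 10⁻⁴ → stable
  224–240 m: −αΔT+βΔS = −(2 × 10⁻⁴)(+0.3)+(7.1 × 10⁻⁴)(+1.40) = 9.3 × 10⁻⁴ → stable
Every interval has Δρ > 0: the column is stably stratified throughout.

none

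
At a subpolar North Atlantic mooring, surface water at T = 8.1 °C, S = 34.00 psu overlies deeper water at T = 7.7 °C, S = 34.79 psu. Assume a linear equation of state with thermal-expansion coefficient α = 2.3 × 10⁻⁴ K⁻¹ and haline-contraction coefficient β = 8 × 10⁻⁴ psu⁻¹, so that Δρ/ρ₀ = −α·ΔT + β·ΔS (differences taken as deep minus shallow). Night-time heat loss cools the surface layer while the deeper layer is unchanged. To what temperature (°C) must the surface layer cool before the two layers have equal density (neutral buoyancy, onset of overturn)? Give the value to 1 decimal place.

5.0 °C

Neutral buoyancy requires Δρ = 0, i.e. −α(T_deep − T_surf′) + β(S_deep − S_surf) = 0.
T_surf′ = T_deep − (β/α)·ΔS = 7.7 − (8 × 10⁻⁴/2.3 × 10⁻⁴)·(+0.79) = 4.952 °C.
Cooling required: 8.1 − (4.952) = 3.148 °C.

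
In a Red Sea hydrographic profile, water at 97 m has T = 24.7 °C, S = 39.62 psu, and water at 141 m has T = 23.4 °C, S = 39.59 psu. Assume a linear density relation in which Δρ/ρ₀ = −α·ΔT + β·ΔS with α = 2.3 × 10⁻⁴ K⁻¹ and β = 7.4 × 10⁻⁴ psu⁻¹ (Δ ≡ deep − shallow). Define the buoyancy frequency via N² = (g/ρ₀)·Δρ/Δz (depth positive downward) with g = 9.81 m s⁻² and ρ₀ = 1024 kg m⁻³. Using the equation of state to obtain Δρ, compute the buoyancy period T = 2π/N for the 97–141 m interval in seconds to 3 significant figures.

ΔT = -1.3 K, ΔS = -0.03 psu (deep − shallow).
Δρ/ρ₀ = −αΔT + βΔS = 2.99 × 10⁻⁴ − 2.22 × 10⁻⁵ = 2.768 × 10⁻⁴, so Δρ ≈ 0.2834 kg m⁻³.
N² = (g/ρ₀)·Δρ/Δz = g·(Δρ/ρ₀)/Δz = 9.81 × 2.768 × 10⁻⁴ / 44 = 6.1714 × 10⁻⁵ s⁻².
N = √(6.1714 × 10⁻⁵) = 7.8558 × 10⁻³ rad s⁻¹ → T = 2π/N = 799.81 s ≈ 800 s.

800 s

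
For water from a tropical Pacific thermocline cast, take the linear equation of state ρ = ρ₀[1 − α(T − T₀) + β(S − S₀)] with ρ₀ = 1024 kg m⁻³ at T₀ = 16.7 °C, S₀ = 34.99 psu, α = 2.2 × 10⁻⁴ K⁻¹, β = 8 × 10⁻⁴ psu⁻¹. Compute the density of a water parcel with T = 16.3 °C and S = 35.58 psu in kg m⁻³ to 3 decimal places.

1024.573 kg m⁻³

T − T₀ = -0.4 K, S − S₀ = +0.59 psu.
Bracket = 1 − α·(-0.4) + β·(+0.59) = 1 + (5.60 × 10⁻⁴) = 1.0005600.
ρ = 1024 × 1.0005600 = 1024.573 kg m⁻³.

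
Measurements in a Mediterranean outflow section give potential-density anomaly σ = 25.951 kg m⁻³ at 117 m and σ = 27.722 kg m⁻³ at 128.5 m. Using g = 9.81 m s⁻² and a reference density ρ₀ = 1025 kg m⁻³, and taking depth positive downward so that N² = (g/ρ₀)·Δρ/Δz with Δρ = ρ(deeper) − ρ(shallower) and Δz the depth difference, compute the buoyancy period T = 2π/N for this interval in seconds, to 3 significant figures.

164 s

Δρ = 1027.722 − 1025.951 = 1.771 kg m⁻³ over Δz = 128.5 − 117 = 11.5 m.
N² = (9.81/1025) × (1.771/11.5) = 1.4739 × 10⁻³ s⁻².
N = √(1.4739 × 10⁻³) = 0.038391 rad s⁻¹, so T = 2π/N = 163.66 s ≈ 164 s.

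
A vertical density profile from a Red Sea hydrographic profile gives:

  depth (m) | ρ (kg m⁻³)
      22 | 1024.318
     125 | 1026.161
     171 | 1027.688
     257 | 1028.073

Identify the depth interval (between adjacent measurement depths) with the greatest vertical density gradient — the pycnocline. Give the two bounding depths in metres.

125–171 m

Compute the density gradient over each adjacent pair:
  22–125 m: Δρ/Δz = 1.843/103 = 0.018 kg m⁻⁴
  125–171 m: Δρ/Δz = 1.527/46 = 0.033 kg m⁻⁴
  171–257 m: Δρ/Δz = 0.385/86 = 4.5 × 10⁻³ kg m⁻⁴
The largest gradient is in the 125–171 m interval — the pycnocline.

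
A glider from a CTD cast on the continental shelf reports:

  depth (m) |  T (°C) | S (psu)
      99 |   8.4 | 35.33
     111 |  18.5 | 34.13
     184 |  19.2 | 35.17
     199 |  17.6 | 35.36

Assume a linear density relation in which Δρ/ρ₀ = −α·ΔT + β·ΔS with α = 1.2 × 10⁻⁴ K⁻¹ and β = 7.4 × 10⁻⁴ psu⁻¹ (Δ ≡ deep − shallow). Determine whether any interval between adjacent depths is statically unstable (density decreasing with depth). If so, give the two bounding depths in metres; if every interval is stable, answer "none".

99–111 m

Evaluate Δρ/ρ₀ = −αΔT + βΔS across each adjacent pair:
  99–111 m: −αΔT+βΔS = −(1.2 × 10⁻⁴)(+10.1)+(7.4 × 10⁻⁴)(-1.20) = -2.1 × 10⁻³ → UNSTABLE
  111–184 m: −αΔT+βΔS = −(1.2 × 10⁻⁴)(+0.7)+(7.4 × 10⁻⁴)(+1.04) = 6.9 × 10⁻⁴ → stable
  184–199 m: −αΔT+βΔS = −(1.2 × 10⁻⁴)(-1.6)+(7.4 × 10⁻⁴)(+0.19) = 3.3 × 10⁻⁴ → stable
The 99–111 m interval has Δρ < 0: lighter water underlies denser water.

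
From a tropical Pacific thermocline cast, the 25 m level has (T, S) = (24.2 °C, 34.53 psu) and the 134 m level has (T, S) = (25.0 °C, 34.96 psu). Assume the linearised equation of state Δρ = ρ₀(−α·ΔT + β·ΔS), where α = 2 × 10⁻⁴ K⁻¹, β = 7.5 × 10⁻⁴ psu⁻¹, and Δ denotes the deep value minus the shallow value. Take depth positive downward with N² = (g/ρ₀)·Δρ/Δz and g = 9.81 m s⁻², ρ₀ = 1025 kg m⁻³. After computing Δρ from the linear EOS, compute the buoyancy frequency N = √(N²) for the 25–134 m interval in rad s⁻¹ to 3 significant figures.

ΔT = +0.8 K, ΔS = +0.43 psu (deep − shallow).
Δρ/ρ₀ = −αΔT + βΔS = -1.60 × 10⁻⁴ + 3.225 × 10⁻⁴ = 1.625 × 10⁻⁴, so Δρ ≈ 0.1666 kg m⁻³.
N² = (g/ρ₀)·Δρ/Δz = g·(Δρ/ρ₀)/Δz = 9.81 × 1.625 × 10⁻⁴ / 109 = 1.4625 × 10⁻⁵ s⁻².
N = √(1.4625 × 10⁻⁵) = 3.8243 × 10⁻³ rad s⁻¹ ≈ 3.82 × 10⁻³ rad s⁻¹.

3.82 × 10⁻³ rad s⁻¹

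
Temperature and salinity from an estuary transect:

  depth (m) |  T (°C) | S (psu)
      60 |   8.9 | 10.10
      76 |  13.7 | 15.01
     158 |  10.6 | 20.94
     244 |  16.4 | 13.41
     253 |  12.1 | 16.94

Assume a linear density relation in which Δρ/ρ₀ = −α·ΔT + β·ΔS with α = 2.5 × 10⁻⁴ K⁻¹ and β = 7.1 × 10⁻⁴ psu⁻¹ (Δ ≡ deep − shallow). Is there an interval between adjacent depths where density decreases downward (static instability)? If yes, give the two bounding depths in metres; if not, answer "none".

Evaluate Δρ/ρ₀ = −αΔT + βΔS across each adjacent pair:
  60–76 m: −αΔT+βΔS = −(2.5 × 10⁻⁴)(+4.8)+(7.1 × 10⁻⁴)(+4.91) = 2.3 × 10⁻³ → stable
  76–158 m: −αΔT+βΔS = −(2.5 × 10⁻⁴)(-3.1)+(7.1 × 10⁻⁴)(+5.93) = 5.0 × 10⁻³ → stable
  158–244 m: −αΔT+βΔS = −(2.5 × 10⁻⁴)(+5.8)+(7.1 × 10⁻⁴)(-7.53) = -6.8 × 10⁻³ → UNSTABLE
  244–253 m: −αΔT+βΔS = −(2.5 × 10⁻⁴)(-4.3)+(7.1 × 10⁻⁴)(+3.53) = 3.6 × 10⁻³ → stable
The 158–244 m interval has Δρ < 0: lighter water underlies denser water.

158–244 m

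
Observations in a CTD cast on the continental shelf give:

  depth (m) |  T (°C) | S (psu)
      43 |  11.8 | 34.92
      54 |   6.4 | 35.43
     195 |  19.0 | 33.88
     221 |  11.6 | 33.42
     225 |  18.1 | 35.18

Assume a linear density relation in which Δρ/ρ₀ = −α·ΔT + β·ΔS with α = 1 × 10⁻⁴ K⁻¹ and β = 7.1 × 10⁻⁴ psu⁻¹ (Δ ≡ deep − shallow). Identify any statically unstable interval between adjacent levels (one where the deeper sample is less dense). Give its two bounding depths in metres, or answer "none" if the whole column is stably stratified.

54–195 m

Evaluate Δρ/ρ₀ = −αΔT + βΔS across each adjacent pair:
  43–54 m: −αΔT+βΔS = −(1 × 10⁻⁴)(-5.4)+(7.1 × 10⁻⁴)(+0.51) = 9.0 × 10⁻⁴ → stable
  54–195 m: −αΔT+βΔS = −(1 × 10⁻⁴)(+12.6)+(7.1 × 10⁻⁴)(-1.55) = -2.4 × 10⁻³ → UNSTABLE
  195–221 m: −αΔT+βΔS = −(1 × 10⁻⁴)(-7.4)+(7.1 × 10⁻⁴)(-0.46) = 4.1 × 10⁻⁴ → stable
  221–225 m: −αΔT+βΔS = −(1 × 10⁻⁴)(+6.5)+(7.1 × 10⁻⁴)(+1.76) = 6.0 × 10⁻⁴ → stable
The 54–195 m interval has Δρ < 0: lighter water underlies denser water.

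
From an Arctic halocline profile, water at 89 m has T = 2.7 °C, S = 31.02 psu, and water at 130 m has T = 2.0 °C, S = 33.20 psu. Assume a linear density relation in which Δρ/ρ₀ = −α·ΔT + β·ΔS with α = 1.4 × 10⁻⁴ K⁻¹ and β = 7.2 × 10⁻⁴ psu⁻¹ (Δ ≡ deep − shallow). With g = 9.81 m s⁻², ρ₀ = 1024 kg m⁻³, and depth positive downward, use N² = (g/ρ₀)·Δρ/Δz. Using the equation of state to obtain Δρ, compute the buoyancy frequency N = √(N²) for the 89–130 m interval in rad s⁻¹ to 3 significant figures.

0.0200 rad s⁻¹

ΔT = -0.7 K, ΔS = +2.18 psu (deep − shallow).
Δρ/ρ₀ = −αΔT + βΔS = 9.80 × 10⁻⁵ + 1.5696 × 10⁻³ = 1.6676 × 10⁻³, so Δρ ≈ 1.708 kg m⁻³.
N² = (g/ρ₀)·Δρ/Δz = g·(Δρ/ρ₀)/Δz = 9.81 × 1.6676 × 10⁻³ / 41 = 3.9900 × 10⁻⁴ s⁻².
N = √(3.9900 × 10⁻⁴) = 0.019975 rad s⁻¹ ≈ 0.0200 rad s⁻¹.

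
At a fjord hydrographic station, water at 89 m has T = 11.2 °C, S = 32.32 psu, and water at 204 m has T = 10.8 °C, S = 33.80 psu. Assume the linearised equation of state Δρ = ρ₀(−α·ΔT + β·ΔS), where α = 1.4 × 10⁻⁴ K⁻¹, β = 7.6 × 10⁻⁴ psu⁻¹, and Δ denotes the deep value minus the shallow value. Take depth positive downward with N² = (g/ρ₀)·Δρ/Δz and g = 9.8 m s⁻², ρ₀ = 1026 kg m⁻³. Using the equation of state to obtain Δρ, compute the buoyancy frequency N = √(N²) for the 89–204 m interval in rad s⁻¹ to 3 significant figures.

ΔT = -0.4 K, ΔS = +1.48 psu (deep − shallow).
Δρ/ρ₀ = −αΔT + βΔS = 5.60 × 10⁻⁵ + 1.1248 × 10⁻³ = 1.1808 × 10⁻³, so Δρ ≈ 1.212 kg m⁻³.
N² = (g/ρ₀)·Δρ/Δz = g·(Δρ/ρ₀)/Δz = 9.8 × 1.1808 × 10⁻³ / 115 = 1.0062 × 10⁻⁴ s⁻².
N = √(1.0062 × 10⁻⁴) = 0.010031 rad s⁻¹ ≈ 0.0100 rad s⁻¹.

0.0100 rad s⁻¹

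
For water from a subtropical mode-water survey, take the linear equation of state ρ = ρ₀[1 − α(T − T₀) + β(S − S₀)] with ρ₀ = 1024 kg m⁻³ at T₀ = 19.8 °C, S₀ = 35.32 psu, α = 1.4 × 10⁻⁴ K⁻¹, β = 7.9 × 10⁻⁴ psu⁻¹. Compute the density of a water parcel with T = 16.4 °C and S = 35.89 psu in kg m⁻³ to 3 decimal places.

T − T₀ = -3.4 K, S − S₀ = +0.57 psu.
Bracket = 1 − α·(-3.4) + β·(+0.57) = 1 + (9.263 × 10⁻⁴) = 1.0009263.
ρ = 1024 × 1.0009263 = 1024.949 kg m⁻³.

1024.949 kg m⁻³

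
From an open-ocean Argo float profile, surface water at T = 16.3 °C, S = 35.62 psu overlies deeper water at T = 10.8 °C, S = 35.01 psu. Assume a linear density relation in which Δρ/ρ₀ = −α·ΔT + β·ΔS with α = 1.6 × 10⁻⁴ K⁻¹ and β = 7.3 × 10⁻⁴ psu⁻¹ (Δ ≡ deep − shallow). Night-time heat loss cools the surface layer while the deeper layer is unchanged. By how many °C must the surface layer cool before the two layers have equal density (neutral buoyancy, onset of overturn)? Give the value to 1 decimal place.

2.7 °C

Neutral buoyancy requires Δρ = 0, i.e. −α(T_deep − T_surf′) + β(S_deep − S_surf) = 0.
T_surf′ = T_deep − (β/α)·ΔS = 10.8 − (7.3 × 10⁻⁴/1.6 × 10⁻⁴)·(-0.61) = 13.583 °C.
Cooling required: 16.3 − (13.583) = 2.717 °C.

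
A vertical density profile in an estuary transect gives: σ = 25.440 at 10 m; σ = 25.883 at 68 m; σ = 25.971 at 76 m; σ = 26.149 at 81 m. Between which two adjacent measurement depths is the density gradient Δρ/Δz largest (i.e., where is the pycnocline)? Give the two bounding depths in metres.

Compute the density gradient over each adjacent pair:
  10–68 m: Δρ/Δz = 0.443/58 = 7.6 × 10⁻³ kg m⁻⁴
  68–76 m: Δρ/Δz = 0.088/8 = 0.011 kg m⁻⁴
  76–81 m: Δρ/Δz = 0.178/5 = 0.036 kg m⁻⁴
The largest gradient is in the 76–81 m interval — the pycnocline.

76–81 m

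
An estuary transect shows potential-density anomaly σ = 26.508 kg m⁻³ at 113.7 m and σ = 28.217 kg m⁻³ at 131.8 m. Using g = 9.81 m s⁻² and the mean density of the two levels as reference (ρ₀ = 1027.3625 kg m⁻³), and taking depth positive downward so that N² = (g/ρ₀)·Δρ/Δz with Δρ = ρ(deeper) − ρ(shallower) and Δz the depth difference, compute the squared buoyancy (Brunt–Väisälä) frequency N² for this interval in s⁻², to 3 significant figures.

9.02 × 10⁻⁴ s⁻²

Δρ = 1028.217 − 1026.508 = 1.709 kg m⁻³ over Δz = 131.8 − 113.7 = 18.1 m.
N² = (9.81/1027.3625) × (1.709/18.1) = 9.0159 × 10⁻⁴ s⁻² ≈ 9.02 × 10⁻⁴ s⁻².
Since Δρ > 0 the layer is stably stratified.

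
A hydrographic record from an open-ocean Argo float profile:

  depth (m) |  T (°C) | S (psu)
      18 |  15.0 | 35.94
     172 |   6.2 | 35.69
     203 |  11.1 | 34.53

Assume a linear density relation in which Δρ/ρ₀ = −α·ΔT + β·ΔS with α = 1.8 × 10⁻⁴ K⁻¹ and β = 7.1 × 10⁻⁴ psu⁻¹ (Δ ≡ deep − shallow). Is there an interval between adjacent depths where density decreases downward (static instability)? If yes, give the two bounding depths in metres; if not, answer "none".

Evaluate Δρ/ρ₀ = −αΔT + βΔS across each adjacent pair:
  18–172 m: −αΔT+βΔS = −(1.8 × 10⁻⁴)(-8.8)+(7.1 × 10⁻⁴)(-0.25) = 1.4 × 10⁻³ → stable
  172–203 m: −αΔT+βΔS = −(1.8 × 10⁻⁴)(+4.9)+(7.1 × 10⁻⁴)(-1.16) = -1.7 × 10⁻³ → UNSTABLE
The 172–203 m interval has Δρ < 0: lighter water underlies denser water.

172–203 m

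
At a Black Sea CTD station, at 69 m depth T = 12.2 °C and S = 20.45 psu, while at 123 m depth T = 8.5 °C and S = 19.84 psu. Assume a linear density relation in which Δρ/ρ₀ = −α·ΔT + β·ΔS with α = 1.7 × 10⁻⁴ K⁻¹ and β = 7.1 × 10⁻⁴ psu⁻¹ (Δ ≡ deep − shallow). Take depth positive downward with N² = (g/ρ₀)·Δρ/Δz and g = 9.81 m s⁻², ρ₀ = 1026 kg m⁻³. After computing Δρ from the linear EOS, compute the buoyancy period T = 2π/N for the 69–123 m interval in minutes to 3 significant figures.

17.6 min

ΔT = -3.7 K, ΔS = -0.61 psu (deep − shallow).
Δρ/ρ₀ = −αΔT + βΔS = 6.29 × 10⁻⁴ − 4.331 × 10⁻⁴ = 1.959 × 10⁻⁴, so Δρ ≈ 0.2010 kg m⁻³.
N² = (g/ρ₀)·Δρ/Δz = g·(Δρ/ρ₀)/Δz = 9.81 × 1.959 × 10⁻⁴ / 54 = 3.5589 × 10⁻⁵ s⁻².
N = √(3.5589 × 10⁻⁵) = 5.9657 × 10⁻³ rad s⁻¹ → T = 2π/N = 1.0532 × 10³ s = 17.553 min ≈ 17.6 min.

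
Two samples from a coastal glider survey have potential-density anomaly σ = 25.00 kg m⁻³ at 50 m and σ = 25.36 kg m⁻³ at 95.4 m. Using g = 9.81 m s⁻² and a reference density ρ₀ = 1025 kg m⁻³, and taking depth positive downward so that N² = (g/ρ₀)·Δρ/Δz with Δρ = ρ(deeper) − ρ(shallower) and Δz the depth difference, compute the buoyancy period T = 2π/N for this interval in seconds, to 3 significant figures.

Δρ = 1025.36 − 1025.00 = 0.36 kg m⁻³ over Δz = 95.4 − 50 = 45.4 m.
N² = (9.81/1025) × (0.36/45.4) = 7.5891 × 10⁻⁵ s⁻².
N = √(7.5891 × 10⁻⁵) = 8.7115 × 10⁻³ rad s⁻¹, so T = 2π/N = 721.25 s ≈ 721 s.
A positive N² confirms static stability across the interval.

721 s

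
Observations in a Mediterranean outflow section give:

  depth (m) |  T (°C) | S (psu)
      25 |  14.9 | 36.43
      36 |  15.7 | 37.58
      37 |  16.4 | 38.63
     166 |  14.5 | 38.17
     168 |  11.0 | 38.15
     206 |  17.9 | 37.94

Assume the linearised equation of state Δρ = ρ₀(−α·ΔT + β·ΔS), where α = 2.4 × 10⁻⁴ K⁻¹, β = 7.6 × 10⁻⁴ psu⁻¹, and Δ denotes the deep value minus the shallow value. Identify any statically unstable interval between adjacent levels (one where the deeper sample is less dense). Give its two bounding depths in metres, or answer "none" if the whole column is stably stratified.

168–206 m

Evaluate Δρ/ρ₀ = −αΔT + βΔS across each adjacent pair:
  25–36 m: −αΔT+βΔS = −(2.4 × 10⁻⁴)(+0.8)+(7.6 × 10⁻⁴)(+1.15) = 6.8 × 10⁻⁴ → stable
  36–37 m: −αΔT+βΔS = −(2.4 × 10⁻⁴)(+0.7)+(7.6 × 10⁻⁴)(+1.05) = 6.3 × 10⁻⁴ → stable
  37–166 m: −αΔT+βΔS = −(2.4 × 10⁻⁴)(-1.9)+(7.6 × 10⁻⁴)(-0.46) = 1.1 × 10⁻⁴ → stable
  166–168 m: −αΔT+βΔS = −(2.4 × 10⁻⁴)(-3.5)+(7.6 × 10⁻⁴)(-0.02) = 8.2 × 10⁻⁴ → stable
  168–206 m: −αΔT+βΔS = −(2.4 × 10⁻⁴)(+6.9)+(7.6 × 10⁻⁴)(-0.21) = -1.8 × 10⁻³ → UNSTABLE
The 168–206 m interval has Δρ < 0: lighter water underlies denser water.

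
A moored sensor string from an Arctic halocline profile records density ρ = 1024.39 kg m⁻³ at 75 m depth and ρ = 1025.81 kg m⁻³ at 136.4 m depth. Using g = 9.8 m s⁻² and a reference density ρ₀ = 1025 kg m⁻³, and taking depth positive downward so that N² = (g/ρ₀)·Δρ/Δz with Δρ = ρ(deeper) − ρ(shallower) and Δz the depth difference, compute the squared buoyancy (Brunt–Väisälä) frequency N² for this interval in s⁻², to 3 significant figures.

Δρ = 1025.81 − 1024.39 = 1.42 kg m⁻³ over Δz = 136.4 − 75 = 61.4 m.
N² = (9.8/1025) × (1.42/61.4) = 2.2112 × 10⁻⁴ s⁻² ≈ 2.21 × 10⁻⁴ s⁻².
Since Δρ > 0 the layer is stably stratified.

2.21 × 10⁻⁴ s⁻²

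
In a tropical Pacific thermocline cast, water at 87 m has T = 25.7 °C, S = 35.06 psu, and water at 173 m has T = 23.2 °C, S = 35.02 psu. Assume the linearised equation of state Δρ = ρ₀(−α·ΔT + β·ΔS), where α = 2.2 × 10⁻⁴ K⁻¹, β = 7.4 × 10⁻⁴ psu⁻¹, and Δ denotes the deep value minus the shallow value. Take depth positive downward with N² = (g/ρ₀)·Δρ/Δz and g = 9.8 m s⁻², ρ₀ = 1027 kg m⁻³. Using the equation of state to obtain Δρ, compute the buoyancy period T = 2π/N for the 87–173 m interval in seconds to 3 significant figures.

ΔT = -2.5 K, ΔS = -0.04 psu (deep − shallow).
Δρ/ρ₀ = −αΔT + βΔS = 5.50 × 10⁻⁴ − 2.96 × 10⁻⁵ = 5.204 × 10⁻⁴, so Δρ ≈ 0.5345 kg m⁻³.
N² = (g/ρ₀)·Δρ/Δz = g·(Δρ/ρ₀)/Δz = 9.8 × 5.204 × 10⁻⁴ / 86 = 5.9301 × 10⁻⁵ s⁻².
N = √(5.9301 × 10⁻⁵) = 7.7007 × 10⁻³ rad s⁻¹ → T = 2π/N = 815.92 s ≈ 816 s.

816 s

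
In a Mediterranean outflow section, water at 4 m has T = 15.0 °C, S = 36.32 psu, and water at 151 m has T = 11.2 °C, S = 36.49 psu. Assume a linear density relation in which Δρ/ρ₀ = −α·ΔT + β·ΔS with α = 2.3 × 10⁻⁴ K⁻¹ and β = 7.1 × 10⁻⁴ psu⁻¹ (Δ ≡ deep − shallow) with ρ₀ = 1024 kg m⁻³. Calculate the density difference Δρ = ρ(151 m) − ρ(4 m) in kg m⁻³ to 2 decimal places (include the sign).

ΔT = -3.8 K, ΔS = +0.17 psu (deep − shallow).
Δρ/ρ₀ = −(2.3 × 10⁻⁴)(-3.8) + (7.1 × 10⁻⁴)(+0.17) = 9.947 × 10⁻⁴.
Δρ = 1024 × (9.947 × 10⁻⁴) = +1.02 kg m⁻³.
Positive Δρ: denser below, stable.

+1.02 kg m⁻³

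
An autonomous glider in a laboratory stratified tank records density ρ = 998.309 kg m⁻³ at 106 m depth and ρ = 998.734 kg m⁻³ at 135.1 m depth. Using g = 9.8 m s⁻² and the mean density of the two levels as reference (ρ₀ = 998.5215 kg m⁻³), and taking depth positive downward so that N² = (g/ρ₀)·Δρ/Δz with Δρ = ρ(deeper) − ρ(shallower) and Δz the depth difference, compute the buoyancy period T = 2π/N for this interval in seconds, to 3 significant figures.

Δρ = 998.734 − 998.309 = 0.425 kg m⁻³ over Δz = 135.1 − 106 = 29.1 m.
N² = (9.8/998.5215) × (0.425/29.1) = 1.4334 × 10⁻⁴ s⁻².
N = √(1.4334 × 10⁻⁴) = 0.011972 rad s⁻¹, so T = 2π/N = 524.82 s ≈ 525 s.

525 s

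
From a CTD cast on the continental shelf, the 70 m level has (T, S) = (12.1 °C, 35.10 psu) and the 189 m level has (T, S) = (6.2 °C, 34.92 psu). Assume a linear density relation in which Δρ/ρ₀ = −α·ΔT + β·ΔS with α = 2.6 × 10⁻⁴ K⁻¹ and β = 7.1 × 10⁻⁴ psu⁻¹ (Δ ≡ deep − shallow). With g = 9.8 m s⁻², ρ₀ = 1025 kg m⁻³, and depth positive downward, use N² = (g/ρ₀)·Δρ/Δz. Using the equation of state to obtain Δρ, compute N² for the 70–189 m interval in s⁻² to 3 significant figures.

1.16 × 10⁻⁴ s⁻²

ΔT = -5.9 K, ΔS = -0.18 psu (deep − shallow).
Δρ/ρ₀ = −αΔT + βΔS = 1.534 × 10⁻³ − 1.278 × 10⁻⁴ = 1.4062 × 10⁻³, so Δρ ≈ 1.441 kg m⁻³.
N² = (g/ρ₀)·Δρ/Δz = g·(Δρ/ρ₀)/Δz = 9.8 × 1.4062 × 10⁻³ / 119 = 1.1580 × 10⁻⁴ s⁻² ≈ 1.16 × 10⁻⁴ s⁻².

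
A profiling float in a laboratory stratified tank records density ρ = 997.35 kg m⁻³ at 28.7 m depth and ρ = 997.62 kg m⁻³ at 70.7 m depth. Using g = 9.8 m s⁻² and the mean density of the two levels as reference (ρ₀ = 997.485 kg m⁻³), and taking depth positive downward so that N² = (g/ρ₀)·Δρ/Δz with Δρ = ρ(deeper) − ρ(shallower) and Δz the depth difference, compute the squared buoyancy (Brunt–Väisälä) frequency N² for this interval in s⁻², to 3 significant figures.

Δρ = 997.62 − 997.35 = 0.27 kg m⁻³ over Δz = 70.7 − 28.7 = 42 m.
N² = (9.8/997.485) × (0.27/42) = 6.3159 × 10⁻⁵ s⁻² ≈ 6.32 × 10⁻⁵ s⁻².

6.32 × 10⁻⁵ s⁻²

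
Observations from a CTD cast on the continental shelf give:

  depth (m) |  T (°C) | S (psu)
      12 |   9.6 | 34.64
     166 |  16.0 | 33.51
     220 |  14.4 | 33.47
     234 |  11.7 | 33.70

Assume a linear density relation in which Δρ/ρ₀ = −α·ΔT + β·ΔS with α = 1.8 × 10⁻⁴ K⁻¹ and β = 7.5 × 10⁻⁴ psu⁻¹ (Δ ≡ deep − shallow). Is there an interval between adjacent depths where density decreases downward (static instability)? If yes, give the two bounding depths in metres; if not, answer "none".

12–166 m

Evaluate Δρ/ρ₀ = −αΔT + βΔS across each adjacent pair:
  12–166 m: −αΔT+βΔS = −(1.8 × 10⁻⁴)(+6.4)+(7.5 × 10⁻⁴)(-1.13) = -2.0 × 10⁻³ → UNSTABLE
  166–220 m: −αΔT+βΔS = −(1.8 × 10⁻⁴)(-1.6)+(7.5 × 10⁻⁴)(-0.04) = 2.6 × 10⁻⁴ → stable
  220–234 m: −αΔT+βΔS = −(1.8 × 10⁻⁴)(-2.7)+(7.5 × 10⁻⁴)(+0.23) = 6.6 × 10⁻⁴ → stable
The 12–166 m interval has Δρ < 0: lighter water underlies denser water.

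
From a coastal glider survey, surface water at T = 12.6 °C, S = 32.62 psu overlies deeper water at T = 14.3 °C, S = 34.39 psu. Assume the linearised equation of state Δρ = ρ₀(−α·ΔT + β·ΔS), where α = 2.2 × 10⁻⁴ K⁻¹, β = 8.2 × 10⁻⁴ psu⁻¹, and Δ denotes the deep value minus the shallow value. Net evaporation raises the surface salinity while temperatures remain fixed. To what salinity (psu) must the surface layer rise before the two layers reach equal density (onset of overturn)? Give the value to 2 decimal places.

Neutral buoyancy requires −α(T_deep − T_surf) + β(S_deep − S_surf′) = 0.
S_surf′ = S_deep − (α/β)·ΔT = 34.39 − (2.2 × 10⁻⁴/8.2 × 10⁻⁴)·(+1.7) = 33.9339 psu.
Increase required: 33.9339 − 32.62 = 1.3139 psu.

33.93 psu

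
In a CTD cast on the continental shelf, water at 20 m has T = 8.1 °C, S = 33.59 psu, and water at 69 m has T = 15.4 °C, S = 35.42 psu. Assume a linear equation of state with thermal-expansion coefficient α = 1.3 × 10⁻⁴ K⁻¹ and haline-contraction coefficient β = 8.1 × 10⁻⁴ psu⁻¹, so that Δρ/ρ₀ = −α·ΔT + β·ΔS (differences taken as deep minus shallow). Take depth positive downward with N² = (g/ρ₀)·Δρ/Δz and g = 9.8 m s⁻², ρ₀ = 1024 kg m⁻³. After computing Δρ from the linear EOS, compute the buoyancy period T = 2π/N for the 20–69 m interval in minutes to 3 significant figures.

10.1 min

ΔT = +7.3 K, ΔS = +1.83 psu (deep − shallow).
Δρ/ρ₀ = −αΔT + βΔS = -9.49 × 10⁻⁴ + 1.4823 × 10⁻³ = 5.333 × 10⁻⁴, so Δρ ≈ 0.5461 kg m⁻³.
N² = (g/ρ₀)·Δρ/Δz = g·(Δρ/ρ₀)/Δz = 9.8 × 5.333 × 10⁻⁴ / 49 = 1.0666 × 10⁻⁴ s⁻².
N = √(1.0666 × 10⁻⁴) = 0.010328 rad s⁻¹ → T = 2π/N = 608.36 s = 10.139 min ≈ 10.1 min.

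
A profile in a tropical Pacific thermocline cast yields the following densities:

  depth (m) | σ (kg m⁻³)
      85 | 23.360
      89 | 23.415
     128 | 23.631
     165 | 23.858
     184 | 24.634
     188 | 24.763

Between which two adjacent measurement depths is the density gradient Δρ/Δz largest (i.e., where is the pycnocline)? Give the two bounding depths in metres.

165–184 m

Compute the density gradient over each adjacent pair:
  85–89 m: Δρ/Δz = 0.055/4 = 0.014 kg m⁻⁴
  89–128 m: Δρ/Δz = 0.216/39 = 5.5 × 10⁻³ kg m⁻⁴
  128–165 m: Δρ/Δz = 0.227/37 = 6.1 × 10⁻³ kg m⁻⁴
  165–184 m: Δρ/Δz = 0.776/19 = 0.041 kg m⁻⁴
  184–188 m: Δρ/Δz = 0.129/4 = 0.032 kg m⁻⁴
The largest gradient is in the 165–184 m interval — the pycnocline.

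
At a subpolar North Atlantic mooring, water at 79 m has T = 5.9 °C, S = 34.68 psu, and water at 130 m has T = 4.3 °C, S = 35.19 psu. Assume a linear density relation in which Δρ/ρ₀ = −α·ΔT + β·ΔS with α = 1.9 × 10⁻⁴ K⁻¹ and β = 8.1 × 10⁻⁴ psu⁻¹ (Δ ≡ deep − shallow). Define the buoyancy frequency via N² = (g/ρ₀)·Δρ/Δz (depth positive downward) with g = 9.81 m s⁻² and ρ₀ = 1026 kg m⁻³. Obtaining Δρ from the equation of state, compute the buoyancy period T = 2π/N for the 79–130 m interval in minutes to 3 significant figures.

ΔT = -1.6 K, ΔS = +0.51 psu (deep − shallow).
Δρ/ρ₀ = −αΔT + βΔS = 3.04 × 10⁻⁴ + 4.131 × 10⁻⁴ = 7.171 × 10⁻⁴, so Δρ ≈ 0.7357 kg m⁻³.
N² = (g/ρ₀)·Δρ/Δz = g·(Δρ/ρ₀)/Δz = 9.81 × 7.171 × 10⁻⁴ / 51 = 1.3794 × 10⁻⁴ s⁻².
N = √(1.3794 × 10⁻⁴) = 0.011745 rad s⁻¹ → T = 2π/N = 534.97 s = 8.9162 min ≈ 8.92 min.

8.92 min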